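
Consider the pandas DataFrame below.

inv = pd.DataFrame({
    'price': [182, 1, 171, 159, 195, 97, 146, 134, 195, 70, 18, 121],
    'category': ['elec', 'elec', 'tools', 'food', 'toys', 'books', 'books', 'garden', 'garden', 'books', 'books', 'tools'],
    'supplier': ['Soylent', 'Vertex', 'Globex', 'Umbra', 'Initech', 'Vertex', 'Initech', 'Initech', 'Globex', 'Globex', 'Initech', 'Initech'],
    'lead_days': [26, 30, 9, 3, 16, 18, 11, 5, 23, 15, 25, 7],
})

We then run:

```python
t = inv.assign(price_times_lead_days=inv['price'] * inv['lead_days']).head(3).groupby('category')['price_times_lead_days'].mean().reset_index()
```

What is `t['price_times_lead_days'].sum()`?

add column price_times_lead_days = inv['price'] * inv['lead_days']:
    price category supplier  lead_days  price_times_lead_days
0     182     elec  Soylent         26                   4732
1       1     elec   Vertex         30                     30
2     171    tools   Globex          9                   1539
3     159     food    Umbra          3                    477
4     195     toys  Initech         16                   3120
5      97    books   Vertex         18                   1746
6     146    books  Initech         11                   1606
7     134   garden  Initech          5                    670
8     195   garden   Globex         23                   4485
9      70    books   Globex         15                   1050
10     18    books  Initech         25                    450
11    121    tools  Initech          7                    847
take first 3 rows:
   price category supplier  lead_days  price_times_lead_days
0    182     elec  Soylent         26                   4732
1      1     elec   Vertex         30                     30
2    171    tools   Globex          9                   1539
group by category, mean of price_times_lead_days:
category
elec     2381.0
tools    1539.0
Name: price_times_lead_days, dtype: float64
reset_index():
  category  price_times_lead_days
0     elec                 2381.0
1    tools                 1539.0
Reading off the sum of column 'price_times_lead_days', we get 3920.0.

3920.0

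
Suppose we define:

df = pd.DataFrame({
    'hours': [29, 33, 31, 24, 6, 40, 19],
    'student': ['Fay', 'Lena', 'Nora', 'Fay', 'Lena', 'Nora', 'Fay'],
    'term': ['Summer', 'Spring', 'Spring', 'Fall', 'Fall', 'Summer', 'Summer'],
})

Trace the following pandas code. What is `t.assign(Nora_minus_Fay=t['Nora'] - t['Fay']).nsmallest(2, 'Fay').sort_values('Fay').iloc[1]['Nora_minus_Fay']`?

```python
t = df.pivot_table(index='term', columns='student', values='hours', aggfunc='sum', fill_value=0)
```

pivot: rows=term, cols=student, sum(hours):
student  Fay  Lena  Nora
term                    
Fall      24     6     0
Spring     0    33    31
Summer    48     0    40
add column Nora_minus_Fay = t['Nora'] - t['Fay']:
student  Fay  Lena  Nora  Nora_minus_Fay
term                                    
Fall      24     6     0             -24
Spring     0    33    31              31
Summer    48     0    40              -8
take 2 rows with smallest Fay:
student  Fay  Lena  Nora  Nora_minus_Fay
term                                    
Spring     0    33    31              31
Fall      24     6     0             -24
sort by Fay:
student  Fay  Lena  Nora  Nora_minus_Fay
term                                    
Spring     0    33    31              31
Fall      24     6     0             -24
Taking the value at position 1, column 'Nora_minus_Fay' gives -24.

-24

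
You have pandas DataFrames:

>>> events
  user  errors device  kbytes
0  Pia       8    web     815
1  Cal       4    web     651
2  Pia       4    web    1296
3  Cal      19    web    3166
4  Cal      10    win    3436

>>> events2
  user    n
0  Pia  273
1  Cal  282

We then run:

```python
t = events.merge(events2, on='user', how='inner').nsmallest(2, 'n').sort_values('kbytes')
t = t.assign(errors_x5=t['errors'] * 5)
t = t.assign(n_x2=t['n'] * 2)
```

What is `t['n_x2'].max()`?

546

merge on 'user' (how='inner') → 5 rows:
  user  errors device  kbytes    n
0  Pia       8    web     815  273
1  Cal       4    web     651  282
2  Pia       4    web    1296  273
3  Cal      19    web    3166  282
4  Cal      10    win    3436  282
take 2 rows with smallest n:
  user  errors device  kbytes    n
0  Pia       8    web     815  273
2  Pia       4    web    1296  273
sort by kbytes:
  user  errors device  kbytes    n
0  Pia       8    web     815  273
2  Pia       4    web    1296  273
add column errors_x5 = t['errors'] * 5:
  user  errors device  kbytes    n  errors_x5
0  Pia       8    web     815  273         40
2  Pia       4    web    1296  273         20
add column n_x2 = t['n'] * 2:
  user  errors device  kbytes    n  errors_x5  n_x2
0  Pia       8    web     815  273         40   546
2  Pia       4    web    1296  273         20   546
Then the max of column 'n_x2': 546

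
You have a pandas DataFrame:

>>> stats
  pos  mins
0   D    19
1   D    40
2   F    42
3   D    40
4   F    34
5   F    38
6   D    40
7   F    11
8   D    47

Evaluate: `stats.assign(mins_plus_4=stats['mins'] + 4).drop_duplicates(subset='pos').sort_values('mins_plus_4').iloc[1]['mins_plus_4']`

add column mins_plus_4 = stats['mins'] + 4:
  pos  mins  mins_plus_4
0   D    19           23
1   D    40           44
2   F    42           46
3   D    40           44
4   F    34           38
5   F    38           42
6   D    40           44
7   F    11           15
8   D    47           51
drop duplicate pos (keep=first):
  pos  mins  mins_plus_4
0   D    19           23
2   F    42           46
sort by mins_plus_4:
  pos  mins  mins_plus_4
0   D    19           23
2   F    42           46

46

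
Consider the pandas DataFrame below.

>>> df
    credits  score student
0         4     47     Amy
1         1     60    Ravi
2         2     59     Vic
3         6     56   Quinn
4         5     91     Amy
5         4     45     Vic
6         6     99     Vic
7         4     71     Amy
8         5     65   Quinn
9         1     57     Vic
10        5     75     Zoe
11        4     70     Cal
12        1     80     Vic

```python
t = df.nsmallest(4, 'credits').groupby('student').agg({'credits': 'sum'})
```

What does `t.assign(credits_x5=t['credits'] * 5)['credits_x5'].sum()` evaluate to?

take 4 rows with smallest credits:
    credits  score student
1         1     60    Ravi
9         1     57     Vic
12        1     80     Vic
2         2     59     Vic
group by student, sum of credits:
         credits
student         
Ravi           1
Vic            4
add column credits_x5 = t['credits'] * 5:
         credits  credits_x5
student                     
Ravi           1           5
Vic            4          20

25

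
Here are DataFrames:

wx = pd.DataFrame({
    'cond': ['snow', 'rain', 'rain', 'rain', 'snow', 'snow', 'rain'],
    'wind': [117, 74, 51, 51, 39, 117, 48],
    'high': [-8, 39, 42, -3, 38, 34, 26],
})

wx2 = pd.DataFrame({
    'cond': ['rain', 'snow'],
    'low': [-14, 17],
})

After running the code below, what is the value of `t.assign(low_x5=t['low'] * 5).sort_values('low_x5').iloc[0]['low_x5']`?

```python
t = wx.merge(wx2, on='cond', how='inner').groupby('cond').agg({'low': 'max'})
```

merge on 'cond' (how='inner') → 7 rows:
   cond  wind  high  low
0  snow   117    -8   17
1  rain    74    39  -14
2  rain    51    42  -14
3  rain    51    -3  -14
4  snow    39    38   17
5  snow   117    34   17
6  rain    48    26  -14
group by cond, max of low:
      low
cond     
rain  -14
snow   17
add column low_x5 = t['low'] * 5:
      low  low_x5
cond             
rain  -14     -70
snow   17      85
sort by low_x5:
      low  low_x5
cond             
rain  -14     -70
snow   17      85
The value at position 0, column 'low_x5' is -70.

-70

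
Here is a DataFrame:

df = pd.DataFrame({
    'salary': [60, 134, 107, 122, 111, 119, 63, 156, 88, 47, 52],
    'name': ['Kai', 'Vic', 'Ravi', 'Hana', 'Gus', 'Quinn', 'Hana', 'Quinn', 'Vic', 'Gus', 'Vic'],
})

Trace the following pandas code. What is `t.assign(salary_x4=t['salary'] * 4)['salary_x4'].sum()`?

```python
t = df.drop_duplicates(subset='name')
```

2612

drop duplicate name (keep=first):
   salary   name
0      60    Kai
1     134    Vic
2     107   Ravi
3     122   Hana
4     111    Gus
5     119  Quinn
add column salary_x4 = t['salary'] * 4:
   salary   name  salary_x4
0      60    Kai        240
1     134    Vic        536
2     107   Ravi        428
3     122   Hana        488
4     111    Gus        444
5     119  Quinn        476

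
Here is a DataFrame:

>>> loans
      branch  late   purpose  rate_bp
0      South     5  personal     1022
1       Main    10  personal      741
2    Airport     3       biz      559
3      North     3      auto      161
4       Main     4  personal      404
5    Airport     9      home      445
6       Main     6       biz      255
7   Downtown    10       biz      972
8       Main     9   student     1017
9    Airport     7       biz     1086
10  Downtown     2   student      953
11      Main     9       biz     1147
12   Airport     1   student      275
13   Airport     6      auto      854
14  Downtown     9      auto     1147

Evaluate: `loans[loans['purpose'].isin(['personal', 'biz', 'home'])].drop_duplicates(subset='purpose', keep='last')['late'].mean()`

filter rows where purpose in ['personal', 'biz', 'home']:
      branch  late   purpose  rate_bp
0      South     5  personal     1022
1       Main    10  personal      741
2    Airport     3       biz      559
4       Main     4  personal      404
5    Airport     9      home      445
6       Main     6       biz      255
7   Downtown    10       biz      972
9    Airport     7       biz     1086
11      Main     9       biz     1147
drop duplicate purpose (keep=last):
     branch  late   purpose  rate_bp
4      Main     4  personal      404
5   Airport     9      home      445
11     Main     9       biz     1147

7.33333333333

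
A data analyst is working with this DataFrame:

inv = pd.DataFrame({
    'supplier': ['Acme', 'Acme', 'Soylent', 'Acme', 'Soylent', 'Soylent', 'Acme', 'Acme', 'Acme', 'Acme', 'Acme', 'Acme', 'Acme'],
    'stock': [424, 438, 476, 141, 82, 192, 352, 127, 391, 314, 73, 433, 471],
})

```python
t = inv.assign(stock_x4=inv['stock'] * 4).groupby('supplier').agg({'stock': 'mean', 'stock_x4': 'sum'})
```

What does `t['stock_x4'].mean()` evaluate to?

add column stock_x4 = inv['stock'] * 4:
   supplier  stock  stock_x4
0      Acme    424      1696
1      Acme    438      1752
2   Soylent    476      1904
3      Acme    141       564
4   Soylent     82       328
5   Soylent    192       768
6      Acme    352      1408
7      Acme    127       508
8      Acme    391      1564
9      Acme    314      1256
10     Acme     73       292
11     Acme    433      1732
12     Acme    471      1884
group by supplier: mean(stock), sum(stock_x4):
          stock  stock_x4
supplier                 
Acme      316.4     12656
Soylent   250.0      3000
Reading off the mean of column 'stock_x4', we get 7828.0.

7828.0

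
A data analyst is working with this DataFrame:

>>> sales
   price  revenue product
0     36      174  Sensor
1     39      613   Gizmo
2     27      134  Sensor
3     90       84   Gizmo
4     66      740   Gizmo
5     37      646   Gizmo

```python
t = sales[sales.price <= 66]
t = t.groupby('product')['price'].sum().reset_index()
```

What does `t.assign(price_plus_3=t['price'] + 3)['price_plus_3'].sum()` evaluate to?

filter rows where price <= 66:
   price  revenue product
0     36      174  Sensor
1     39      613   Gizmo
2     27      134  Sensor
4     66      740   Gizmo
5     37      646   Gizmo
group by product, sum of price:
product
Gizmo     142
Sensor     63
Name: price, dtype: int64
reset_index():
  product  price
0   Gizmo    142
1  Sensor     63
add column price_plus_3 = t['price'] + 3:
  product  price  price_plus_3
0   Gizmo    142           145
1  Sensor     63            66

211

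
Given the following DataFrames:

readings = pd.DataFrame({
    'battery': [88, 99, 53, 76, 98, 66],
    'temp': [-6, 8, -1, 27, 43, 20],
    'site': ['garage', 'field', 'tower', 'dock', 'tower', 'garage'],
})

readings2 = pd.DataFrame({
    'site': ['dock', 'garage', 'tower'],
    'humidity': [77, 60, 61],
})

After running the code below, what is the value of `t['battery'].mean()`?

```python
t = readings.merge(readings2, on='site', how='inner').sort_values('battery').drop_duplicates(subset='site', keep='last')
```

merge on 'site' (how='inner') → 5 rows:
   battery  temp    site  humidity
0       88    -6  garage        60
1       53    -1   tower        61
2       76    27    dock        77
3       98    43   tower        61
4       66    20  garage        60
sort by battery:
   battery  temp    site  humidity
1       53    -1   tower        61
4       66    20  garage        60
2       76    27    dock        77
0       88    -6  garage        60
3       98    43   tower        61
drop duplicate site (keep=last):
   battery  temp    site  humidity
2       76    27    dock        77
0       88    -6  garage        60
3       98    43   tower        61
Finally, mean of column 'battery' = 87.3333333333.

87.3333333333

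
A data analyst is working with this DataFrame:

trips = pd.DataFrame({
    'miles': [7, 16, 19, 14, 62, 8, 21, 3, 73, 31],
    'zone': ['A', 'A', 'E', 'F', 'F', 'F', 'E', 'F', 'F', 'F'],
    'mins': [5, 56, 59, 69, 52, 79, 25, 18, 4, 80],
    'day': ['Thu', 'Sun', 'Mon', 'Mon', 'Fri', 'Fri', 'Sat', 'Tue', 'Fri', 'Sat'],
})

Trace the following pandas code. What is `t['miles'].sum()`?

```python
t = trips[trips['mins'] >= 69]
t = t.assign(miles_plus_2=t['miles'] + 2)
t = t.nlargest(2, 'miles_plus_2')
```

45

filter rows where mins >= 69:
   miles zone  mins  day
3     14    F    69  Mon
5      8    F    79  Fri
9     31    F    80  Sat
add column miles_plus_2 = t['miles'] + 2:
   miles zone  mins  day  miles_plus_2
3     14    F    69  Mon            16
5      8    F    79  Fri            10
9     31    F    80  Sat            33
take 2 rows with largest miles_plus_2:
   miles zone  mins  day  miles_plus_2
9     31    F    80  Sat            33
3     14    F    69  Mon            16
Hence 45.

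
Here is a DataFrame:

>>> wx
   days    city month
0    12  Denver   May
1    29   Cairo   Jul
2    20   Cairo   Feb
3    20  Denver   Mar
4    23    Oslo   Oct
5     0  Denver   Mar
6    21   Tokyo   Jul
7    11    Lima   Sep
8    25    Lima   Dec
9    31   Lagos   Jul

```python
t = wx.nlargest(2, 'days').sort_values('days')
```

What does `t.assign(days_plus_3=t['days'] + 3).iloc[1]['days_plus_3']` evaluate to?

34

take 2 rows with largest days:
   days   city month
9    31  Lagos   Jul
1    29  Cairo   Jul
sort by days:
   days   city month
1    29  Cairo   Jul
9    31  Lagos   Jul
add column days_plus_3 = t['days'] + 3:
   days   city month  days_plus_3
1    29  Cairo   Jul           32
9    31  Lagos   Jul           34
Reading off the value at position 1, column 'days_plus_3', we get 34.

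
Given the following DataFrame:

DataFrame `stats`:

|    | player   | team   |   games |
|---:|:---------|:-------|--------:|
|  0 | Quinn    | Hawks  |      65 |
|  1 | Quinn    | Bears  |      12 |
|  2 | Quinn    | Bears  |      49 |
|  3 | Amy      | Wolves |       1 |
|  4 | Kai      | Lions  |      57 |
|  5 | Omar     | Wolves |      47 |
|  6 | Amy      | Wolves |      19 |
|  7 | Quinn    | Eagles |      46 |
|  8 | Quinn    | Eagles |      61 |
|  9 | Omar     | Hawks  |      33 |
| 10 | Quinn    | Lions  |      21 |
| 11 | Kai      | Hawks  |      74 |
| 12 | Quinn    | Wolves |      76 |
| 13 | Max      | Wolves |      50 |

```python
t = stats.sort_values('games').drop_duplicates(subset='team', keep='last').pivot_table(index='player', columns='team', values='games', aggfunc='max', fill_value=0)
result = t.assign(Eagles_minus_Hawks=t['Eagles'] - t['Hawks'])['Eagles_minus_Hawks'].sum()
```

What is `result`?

sort by games:
   player    team  games
3     Amy  Wolves      1
1   Quinn   Bears     12
6     Amy  Wolves     19
10  Quinn   Lions     21
9    Omar   Hawks     33
7   Quinn  Eagles     46
5    Omar  Wolves     47
2   Quinn   Bears     49
13    Max  Wolves     50
4     Kai   Lions     57
8   Quinn  Eagles     61
0   Quinn   Hawks     65
11    Kai   Hawks     74
12  Quinn  Wolves     76
drop duplicate team (keep=last):
   player    team  games
2   Quinn   Bears     49
4     Kai   Lions     57
8   Quinn  Eagles     61
11    Kai   Hawks     74
12  Quinn  Wolves     76
pivot: rows=player, cols=team, max(games):
team    Bears  Eagles  Hawks  Lions  Wolves
player                                     
Kai         0       0     74     57       0
Quinn      49      61      0      0      76
add column Eagles_minus_Hawks = t['Eagles'] - t['Hawks']:
team    Bears  Eagles  Hawks  Lions  Wolves  Eagles_minus_Hawks
player                                                         
Kai         0       0     74     57       0                 -74
Quinn      49      61      0      0      76                  61

-13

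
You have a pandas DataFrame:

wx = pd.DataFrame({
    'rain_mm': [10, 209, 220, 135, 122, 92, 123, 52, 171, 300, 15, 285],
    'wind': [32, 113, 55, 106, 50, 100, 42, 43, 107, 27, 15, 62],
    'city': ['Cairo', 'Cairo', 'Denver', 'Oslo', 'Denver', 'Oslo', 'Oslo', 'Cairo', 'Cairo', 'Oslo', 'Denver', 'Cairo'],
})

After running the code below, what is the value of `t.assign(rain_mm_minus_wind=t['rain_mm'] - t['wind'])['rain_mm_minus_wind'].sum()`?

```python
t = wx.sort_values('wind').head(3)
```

251

sort by wind:
    rain_mm  wind    city
10       15    15  Denver
9       300    27    Oslo
0        10    32   Cairo
6       123    42    Oslo
7        52    43   Cairo
4       122    50  Denver
2       220    55  Denver
11      285    62   Cairo
5        92   100    Oslo
3       135   106    Oslo
8       171   107   Cairo
1       209   113   Cairo
take first 3 rows:
    rain_mm  wind    city
10       15    15  Denver
9       300    27    Oslo
0        10    32   Cairo
add column rain_mm_minus_wind = t['rain_mm'] - t['wind']:
    rain_mm  wind    city  rain_mm_minus_wind
10       15    15  Denver                   0
9       300    27    Oslo                 273
0        10    32   Cairo                 -22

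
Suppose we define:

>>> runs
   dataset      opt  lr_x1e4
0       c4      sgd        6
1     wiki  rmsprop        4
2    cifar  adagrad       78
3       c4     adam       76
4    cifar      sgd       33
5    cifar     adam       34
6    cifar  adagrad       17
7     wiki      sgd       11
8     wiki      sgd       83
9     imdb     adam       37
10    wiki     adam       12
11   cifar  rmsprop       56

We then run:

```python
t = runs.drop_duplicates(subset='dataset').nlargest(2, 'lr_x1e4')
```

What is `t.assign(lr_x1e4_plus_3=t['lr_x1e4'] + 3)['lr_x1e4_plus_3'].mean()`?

60.5

drop duplicate dataset (keep=first):
  dataset      opt  lr_x1e4
0      c4      sgd        6
1    wiki  rmsprop        4
2   cifar  adagrad       78
9    imdb     adam       37
take 2 rows with largest lr_x1e4:
  dataset      opt  lr_x1e4
2   cifar  adagrad       78
9    imdb     adam       37
add column lr_x1e4_plus_3 = t['lr_x1e4'] + 3:
  dataset      opt  lr_x1e4  lr_x1e4_plus_3
2   cifar  adagrad       78              81
9    imdb     adam       37              40
The mean of column 'lr_x1e4_plus_3' is 60.5.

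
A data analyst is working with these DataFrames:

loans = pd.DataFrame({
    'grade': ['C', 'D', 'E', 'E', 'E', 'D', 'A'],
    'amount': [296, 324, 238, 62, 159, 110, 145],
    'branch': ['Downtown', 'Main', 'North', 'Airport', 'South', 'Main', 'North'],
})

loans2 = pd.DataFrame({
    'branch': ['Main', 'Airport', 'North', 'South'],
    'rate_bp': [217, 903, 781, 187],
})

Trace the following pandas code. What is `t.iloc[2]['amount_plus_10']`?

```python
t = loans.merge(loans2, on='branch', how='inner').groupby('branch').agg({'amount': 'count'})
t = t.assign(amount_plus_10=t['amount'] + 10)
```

12

merge on 'branch' (how='inner') → 6 rows:
  grade  amount   branch  rate_bp
0     D     324     Main      217
1     E     238    North      781
2     E      62  Airport      903
3     E     159    South      187
4     D     110     Main      217
5     A     145    North      781
group by branch, count of amount:
         amount
branch         
Airport       1
Main          2
North         2
South         1
add column amount_plus_10 = t['amount'] + 10:
         amount  amount_plus_10
branch                         
Airport       1              11
Main          2              12
North         2              12
South         1              11
So iloc[2]['amount_plus_10'] = 12.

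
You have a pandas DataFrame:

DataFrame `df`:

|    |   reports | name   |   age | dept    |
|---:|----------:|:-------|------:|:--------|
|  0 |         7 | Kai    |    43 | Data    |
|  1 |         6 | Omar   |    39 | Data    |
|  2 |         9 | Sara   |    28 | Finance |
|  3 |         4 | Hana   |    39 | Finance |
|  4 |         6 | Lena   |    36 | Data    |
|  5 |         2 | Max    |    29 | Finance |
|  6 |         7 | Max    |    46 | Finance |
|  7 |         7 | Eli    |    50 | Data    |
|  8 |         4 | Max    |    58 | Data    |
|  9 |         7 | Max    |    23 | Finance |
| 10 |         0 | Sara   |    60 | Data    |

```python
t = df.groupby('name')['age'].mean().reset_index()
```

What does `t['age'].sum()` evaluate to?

290.0

group by name, mean of age:
name
Eli     50.0
Hana    39.0
Kai     43.0
Lena    36.0
Max     39.0
Omar    39.0
Sara    44.0
Name: age, dtype: float64
reset_index():
   name   age
0   Eli  50.0
1  Hana  39.0
2   Kai  43.0
3  Lena  36.0
4   Max  39.0
5  Omar  39.0
6  Sara  44.0
sum of column 'age' → 290.0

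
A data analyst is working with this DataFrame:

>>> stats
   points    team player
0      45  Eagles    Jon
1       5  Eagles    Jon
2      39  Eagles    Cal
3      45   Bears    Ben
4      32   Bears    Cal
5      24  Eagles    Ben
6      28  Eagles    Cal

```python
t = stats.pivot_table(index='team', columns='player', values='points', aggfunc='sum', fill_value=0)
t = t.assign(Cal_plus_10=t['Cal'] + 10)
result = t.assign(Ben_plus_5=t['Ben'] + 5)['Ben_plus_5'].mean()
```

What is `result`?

39.5

pivot: rows=team, cols=player, sum(points):
player  Ben  Cal  Jon
team                 
Bears    45   32    0
Eagles   24   67   50
add column Cal_plus_10 = t['Cal'] + 10:
player  Ben  Cal  Jon  Cal_plus_10
team                              
Bears    45   32    0           42
Eagles   24   67   50           77
add column Ben_plus_5 = t['Ben'] + 5:
player  Ben  Cal  Jon  Cal_plus_10  Ben_plus_5
team                                          
Bears    45   32    0           42          50
Eagles   24   67   50           77          29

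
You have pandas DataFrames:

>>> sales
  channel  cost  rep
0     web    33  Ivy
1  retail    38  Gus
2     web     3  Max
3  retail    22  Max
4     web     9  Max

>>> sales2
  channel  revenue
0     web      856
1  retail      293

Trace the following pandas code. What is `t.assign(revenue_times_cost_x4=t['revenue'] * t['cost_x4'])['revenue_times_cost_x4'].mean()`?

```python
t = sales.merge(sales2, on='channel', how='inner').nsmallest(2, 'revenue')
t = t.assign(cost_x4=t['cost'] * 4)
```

merge on 'channel' (how='inner') → 5 rows:
  channel  cost  rep  revenue
0     web    33  Ivy      856
1  retail    38  Gus      293
2     web     3  Max      856
3  retail    22  Max      293
4     web     9  Max      856
take 2 rows with smallest revenue:
  channel  cost  rep  revenue
1  retail    38  Gus      293
3  retail    22  Max      293
add column cost_x4 = t['cost'] * 4:
  channel  cost  rep  revenue  cost_x4
1  retail    38  Gus      293      152
3  retail    22  Max      293       88
add column revenue_times_cost_x4 = t['revenue'] * t['cost_x4']:
  channel  cost  rep  revenue  cost_x4  revenue_times_cost_x4
1  retail    38  Gus      293      152                  44536
3  retail    22  Max      293       88                  25784
Taking the mean of column 'revenue_times_cost_x4' gives 35160.0.

35160.0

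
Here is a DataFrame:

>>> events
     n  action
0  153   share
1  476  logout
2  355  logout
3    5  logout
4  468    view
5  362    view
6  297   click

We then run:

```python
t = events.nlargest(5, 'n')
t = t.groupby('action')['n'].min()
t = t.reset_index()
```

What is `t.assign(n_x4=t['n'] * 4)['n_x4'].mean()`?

take 5 rows with largest n:
     n  action
1  476  logout
4  468    view
5  362    view
2  355  logout
6  297   click
group by action, min of n:
action
click     297
logout    355
view      362
Name: n, dtype: int64
reset_index():
   action    n
0   click  297
1  logout  355
2    view  362
add column n_x4 = t['n'] * 4:
   action    n  n_x4
0   click  297  1188
1  logout  355  1420
2    view  362  1448
So mean() = 1352.0.

1352.0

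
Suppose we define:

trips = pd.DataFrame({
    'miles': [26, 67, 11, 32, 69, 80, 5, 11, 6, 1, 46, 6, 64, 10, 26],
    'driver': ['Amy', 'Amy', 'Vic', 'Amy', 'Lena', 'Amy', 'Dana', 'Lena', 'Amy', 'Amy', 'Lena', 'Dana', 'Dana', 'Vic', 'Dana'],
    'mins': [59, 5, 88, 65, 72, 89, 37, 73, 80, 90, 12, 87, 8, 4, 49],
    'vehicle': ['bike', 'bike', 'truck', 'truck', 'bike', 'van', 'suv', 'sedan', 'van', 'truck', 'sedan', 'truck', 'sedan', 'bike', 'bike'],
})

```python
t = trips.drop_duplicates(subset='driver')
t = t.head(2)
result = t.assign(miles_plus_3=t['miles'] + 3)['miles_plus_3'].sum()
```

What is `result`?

drop duplicate driver (keep=first):
   miles driver  mins vehicle
0     26    Amy    59    bike
2     11    Vic    88   truck
4     69   Lena    72    bike
6      5   Dana    37     suv
take first 2 rows:
   miles driver  mins vehicle
0     26    Amy    59    bike
2     11    Vic    88   truck
add column miles_plus_3 = t['miles'] + 3:
   miles driver  mins vehicle  miles_plus_3
0     26    Amy    59    bike            29
2     11    Vic    88   truck            14

43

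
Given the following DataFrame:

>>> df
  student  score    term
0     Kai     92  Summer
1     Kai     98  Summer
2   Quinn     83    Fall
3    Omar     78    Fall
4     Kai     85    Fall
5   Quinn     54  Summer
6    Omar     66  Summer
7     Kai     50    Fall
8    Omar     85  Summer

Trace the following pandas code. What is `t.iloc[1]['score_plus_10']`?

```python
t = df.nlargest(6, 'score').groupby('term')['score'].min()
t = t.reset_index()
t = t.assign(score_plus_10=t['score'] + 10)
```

95

take 6 rows with largest score:
  student  score    term
1     Kai     98  Summer
0     Kai     92  Summer
4     Kai     85    Fall
8    Omar     85  Summer
2   Quinn     83    Fall
3    Omar     78    Fall
group by term, min of score:
term
Fall      78
Summer    85
Name: score, dtype: int64
reset_index():
     term  score
0    Fall     78
1  Summer     85
add column score_plus_10 = t['score'] + 10:
     term  score  score_plus_10
0    Fall     78             88
1  Summer     85             95
Hence 95.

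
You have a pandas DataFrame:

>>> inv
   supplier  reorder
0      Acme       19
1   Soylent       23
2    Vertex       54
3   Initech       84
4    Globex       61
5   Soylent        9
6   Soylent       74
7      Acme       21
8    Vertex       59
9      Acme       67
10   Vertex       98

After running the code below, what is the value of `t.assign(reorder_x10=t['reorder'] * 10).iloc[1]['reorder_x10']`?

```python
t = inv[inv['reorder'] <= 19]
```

filter rows where reorder <= 19:
  supplier  reorder
0     Acme       19
5  Soylent        9
add column reorder_x10 = t['reorder'] * 10:
  supplier  reorder  reorder_x10
0     Acme       19          190
5  Soylent        9           90
Reading off the value at position 1, column 'reorder_x10', we get 90.

90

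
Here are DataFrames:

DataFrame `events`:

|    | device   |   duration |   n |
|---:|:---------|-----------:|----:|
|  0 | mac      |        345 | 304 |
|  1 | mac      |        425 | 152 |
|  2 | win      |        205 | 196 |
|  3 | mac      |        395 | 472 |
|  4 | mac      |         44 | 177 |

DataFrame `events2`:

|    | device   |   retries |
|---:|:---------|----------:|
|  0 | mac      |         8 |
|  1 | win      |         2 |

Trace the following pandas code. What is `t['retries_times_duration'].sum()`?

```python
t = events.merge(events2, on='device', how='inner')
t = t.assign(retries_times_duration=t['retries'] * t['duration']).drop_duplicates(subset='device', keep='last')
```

merge on 'device' (how='inner') → 5 rows:
  device  duration    n  retries
0    mac       345  304        8
1    mac       425  152        8
2    win       205  196        2
3    mac       395  472        8
4    mac        44  177        8
add column retries_times_duration = t['retries'] * t['duration']:
  device  duration    n  retries  retries_times_duration
0    mac       345  304        8                    2760
1    mac       425  152        8                    3400
2    win       205  196        2                     410
3    mac       395  472        8                    3160
4    mac        44  177        8                     352
drop duplicate device (keep=last):
  device  duration    n  retries  retries_times_duration
2    win       205  196        2                     410
4    mac        44  177        8                     352

762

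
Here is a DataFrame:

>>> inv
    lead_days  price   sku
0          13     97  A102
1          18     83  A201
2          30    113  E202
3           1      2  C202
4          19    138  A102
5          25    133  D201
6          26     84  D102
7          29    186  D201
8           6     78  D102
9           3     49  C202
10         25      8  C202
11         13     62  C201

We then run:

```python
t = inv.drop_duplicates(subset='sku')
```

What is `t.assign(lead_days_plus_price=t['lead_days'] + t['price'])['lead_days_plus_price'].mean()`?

100.0

drop duplicate sku (keep=first):
    lead_days  price   sku
0          13     97  A102
1          18     83  A201
2          30    113  E202
3           1      2  C202
5          25    133  D201
6          26     84  D102
11         13     62  C201
add column lead_days_plus_price = t['lead_days'] + t['price']:
    lead_days  price   sku  lead_days_plus_price
0          13     97  A102                   110
1          18     83  A201                   101
2          30    113  E202                   143
3           1      2  C202                     3
5          25    133  D201                   158
6          26     84  D102                   110
11         13     62  C201                    75
Finally, mean of column 'lead_days_plus_price' = 100.0.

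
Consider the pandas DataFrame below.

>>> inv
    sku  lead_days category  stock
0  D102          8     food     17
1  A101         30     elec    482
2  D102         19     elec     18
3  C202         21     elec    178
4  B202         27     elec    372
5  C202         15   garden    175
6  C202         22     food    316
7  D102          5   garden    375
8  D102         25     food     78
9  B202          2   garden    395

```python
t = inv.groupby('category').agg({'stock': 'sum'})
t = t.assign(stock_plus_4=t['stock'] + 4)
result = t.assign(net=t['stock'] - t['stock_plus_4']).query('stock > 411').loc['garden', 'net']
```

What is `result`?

group by category, sum of stock:
          stock
category       
elec       1050
food        411
garden      945
add column stock_plus_4 = t['stock'] + 4:
          stock  stock_plus_4
category                     
elec       1050          1054
food        411           415
garden      945           949
add column net = t['stock'] - t['stock_plus_4']:
          stock  stock_plus_4  net
category                          
elec       1050          1054   -4
food        411           415   -4
garden      945           949   -4
filter rows where stock > 411:
          stock  stock_plus_4  net
category                          
elec       1050          1054   -4
garden      945           949   -4
Finally, value at row 'garden', column 'net' = -4.

-4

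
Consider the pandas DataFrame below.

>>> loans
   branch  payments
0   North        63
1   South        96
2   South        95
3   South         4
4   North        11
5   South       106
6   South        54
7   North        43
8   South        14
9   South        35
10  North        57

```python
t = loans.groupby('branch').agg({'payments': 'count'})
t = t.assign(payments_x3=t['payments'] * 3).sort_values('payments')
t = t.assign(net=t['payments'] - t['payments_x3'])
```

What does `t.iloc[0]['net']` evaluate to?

-8

group by branch, count of payments:
        payments
branch          
North          4
South          7
add column payments_x3 = t['payments'] * 3:
        payments  payments_x3
branch                       
North          4           12
South          7           21
sort by payments:
        payments  payments_x3
branch                       
North          4           12
South          7           21
add column net = t['payments'] - t['payments_x3']:
        payments  payments_x3  net
branch                            
North          4           12   -8
South          7           21  -14
Taking the value at position 0, column 'net' gives -8.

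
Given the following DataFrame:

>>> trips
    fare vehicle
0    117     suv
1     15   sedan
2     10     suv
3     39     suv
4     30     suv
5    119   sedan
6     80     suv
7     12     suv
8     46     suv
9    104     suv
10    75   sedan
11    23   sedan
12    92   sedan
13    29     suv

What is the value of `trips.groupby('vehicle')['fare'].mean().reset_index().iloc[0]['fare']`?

group by vehicle, mean of fare:
vehicle
sedan    64.800000
suv      51.888889
Name: fare, dtype: float64
reset_index():
  vehicle       fare
0   sedan  64.800000
1     suv  51.888889
Reading off the value at position 0, column 'fare', we get 64.8.

64.8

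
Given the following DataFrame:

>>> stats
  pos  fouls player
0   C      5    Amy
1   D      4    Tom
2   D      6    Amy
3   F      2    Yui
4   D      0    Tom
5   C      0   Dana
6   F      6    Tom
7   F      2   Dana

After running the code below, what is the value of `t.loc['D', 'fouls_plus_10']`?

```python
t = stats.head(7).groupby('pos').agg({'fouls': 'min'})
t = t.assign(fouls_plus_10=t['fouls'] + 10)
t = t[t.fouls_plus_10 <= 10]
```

take first 7 rows:
  pos  fouls player
0   C      5    Amy
1   D      4    Tom
2   D      6    Amy
3   F      2    Yui
4   D      0    Tom
5   C      0   Dana
6   F      6    Tom
group by pos, min of fouls:
     fouls
pos       
C        0
D        0
F        2
add column fouls_plus_10 = t['fouls'] + 10:
     fouls  fouls_plus_10
pos                      
C        0             10
D        0             10
F        2             12
filter rows where fouls_plus_10 <= 10:
     fouls  fouls_plus_10
pos                      
C        0             10
D        0             10
Hence 10.

10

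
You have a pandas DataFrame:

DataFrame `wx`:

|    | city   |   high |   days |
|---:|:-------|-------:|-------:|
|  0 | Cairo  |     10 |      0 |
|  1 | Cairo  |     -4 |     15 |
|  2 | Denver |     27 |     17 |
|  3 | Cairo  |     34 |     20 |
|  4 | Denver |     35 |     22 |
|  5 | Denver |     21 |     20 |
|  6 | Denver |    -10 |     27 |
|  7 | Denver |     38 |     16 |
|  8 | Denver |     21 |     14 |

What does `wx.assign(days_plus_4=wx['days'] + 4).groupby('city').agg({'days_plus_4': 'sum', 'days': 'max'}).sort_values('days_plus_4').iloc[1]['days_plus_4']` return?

140

add column days_plus_4 = wx['days'] + 4:
     city  high  days  days_plus_4
0   Cairo    10     0            4
1   Cairo    -4    15           19
2  Denver    27    17           21
3   Cairo    34    20           24
4  Denver    35    22           26
5  Denver    21    20           24
6  Denver   -10    27           31
7  Denver    38    16           20
8  Denver    21    14           18
group by city: sum(days_plus_4), max(days):
        days_plus_4  days
city                     
Cairo            47    20
Denver          140    27
sort by days_plus_4:
        days_plus_4  days
city                     
Cairo            47    20
Denver          140    27
Reading off the value at position 1, column 'days_plus_4', we get 140.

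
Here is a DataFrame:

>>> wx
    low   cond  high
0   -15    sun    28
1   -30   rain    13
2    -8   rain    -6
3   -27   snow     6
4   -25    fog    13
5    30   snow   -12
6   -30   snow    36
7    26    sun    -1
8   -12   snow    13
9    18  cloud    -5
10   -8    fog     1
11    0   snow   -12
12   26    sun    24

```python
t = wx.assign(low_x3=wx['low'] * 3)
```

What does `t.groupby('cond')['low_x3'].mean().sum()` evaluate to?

add column low_x3 = wx['low'] * 3:
    low   cond  high  low_x3
0   -15    sun    28     -45
1   -30   rain    13     -90
2    -8   rain    -6     -24
3   -27   snow     6     -81
4   -25    fog    13     -75
5    30   snow   -12      90
6   -30   snow    36     -90
7    26    sun    -1      78
8   -12   snow    13     -36
9    18  cloud    -5      54
10   -8    fog     1     -24
11    0   snow   -12       0
12   26    sun    24      78
group by cond, mean of low_x3:
cond
cloud    54.0
fog     -49.5
rain    -57.0
snow    -23.4
sun      37.0
Name: low_x3, dtype: float64

-38.9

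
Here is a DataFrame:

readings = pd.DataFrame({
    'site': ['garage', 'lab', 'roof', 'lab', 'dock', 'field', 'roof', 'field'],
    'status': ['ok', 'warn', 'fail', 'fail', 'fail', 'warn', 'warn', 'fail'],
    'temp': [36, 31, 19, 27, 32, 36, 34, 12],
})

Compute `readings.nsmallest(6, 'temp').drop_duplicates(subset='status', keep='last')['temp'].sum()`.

take 6 rows with smallest temp:
    site status  temp
7  field   fail    12
2   roof   fail    19
3    lab   fail    27
1    lab   warn    31
4   dock   fail    32
6   roof   warn    34
drop duplicate status (keep=last):
   site status  temp
4  dock   fail    32
6  roof   warn    34
Finally, sum of column 'temp' = 66.

66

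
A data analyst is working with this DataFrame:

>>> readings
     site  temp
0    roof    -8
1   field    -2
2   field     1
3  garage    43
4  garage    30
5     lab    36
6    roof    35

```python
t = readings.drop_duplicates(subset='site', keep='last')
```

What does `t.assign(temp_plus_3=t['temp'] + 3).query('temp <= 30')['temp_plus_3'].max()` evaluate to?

33

drop duplicate site (keep=last):
     site  temp
2   field     1
4  garage    30
5     lab    36
6    roof    35
add column temp_plus_3 = t['temp'] + 3:
     site  temp  temp_plus_3
2   field     1            4
4  garage    30           33
5     lab    36           39
6    roof    35           38
filter rows where temp <= 30:
     site  temp  temp_plus_3
2   field     1            4
4  garage    30           33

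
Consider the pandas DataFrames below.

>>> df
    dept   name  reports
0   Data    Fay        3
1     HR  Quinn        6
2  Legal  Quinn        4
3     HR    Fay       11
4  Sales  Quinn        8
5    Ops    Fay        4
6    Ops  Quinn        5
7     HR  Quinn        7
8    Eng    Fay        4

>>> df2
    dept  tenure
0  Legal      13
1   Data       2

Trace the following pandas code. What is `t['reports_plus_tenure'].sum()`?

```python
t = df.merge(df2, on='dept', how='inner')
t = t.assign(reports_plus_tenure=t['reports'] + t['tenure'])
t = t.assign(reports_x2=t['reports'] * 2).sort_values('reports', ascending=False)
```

22

merge on 'dept' (how='inner') → 2 rows:
    dept   name  reports  tenure
0   Data    Fay        3       2
1  Legal  Quinn        4      13
add column reports_plus_tenure = t['reports'] + t['tenure']:
    dept   name  reports  tenure  reports_plus_tenure
0   Data    Fay        3       2                    5
1  Legal  Quinn        4      13                   17
add column reports_x2 = t['reports'] * 2:
    dept   name  reports  tenure  reports_plus_tenure  reports_x2
0   Data    Fay        3       2                    5           6
1  Legal  Quinn        4      13                   17           8
sort by reports descending:
    dept   name  reports  tenure  reports_plus_tenure  reports_x2
1  Legal  Quinn        4      13                   17           8
0   Data    Fay        3       2                    5           6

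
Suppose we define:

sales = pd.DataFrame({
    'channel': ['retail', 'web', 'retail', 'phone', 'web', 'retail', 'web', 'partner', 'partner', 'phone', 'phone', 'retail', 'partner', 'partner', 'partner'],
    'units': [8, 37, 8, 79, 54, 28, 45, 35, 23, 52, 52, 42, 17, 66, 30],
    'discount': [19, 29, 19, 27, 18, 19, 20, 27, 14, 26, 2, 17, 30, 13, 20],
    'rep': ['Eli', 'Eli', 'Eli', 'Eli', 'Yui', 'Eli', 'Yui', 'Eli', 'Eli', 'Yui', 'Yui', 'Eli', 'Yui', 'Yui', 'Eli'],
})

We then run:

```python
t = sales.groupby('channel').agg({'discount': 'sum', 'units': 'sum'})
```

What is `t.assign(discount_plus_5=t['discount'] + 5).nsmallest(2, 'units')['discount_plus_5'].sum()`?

group by channel: sum(discount), sum(units):
         discount  units
channel                 
partner       104    171
phone          55    183
retail         74     86
web            67    136
add column discount_plus_5 = t['discount'] + 5:
         discount  units  discount_plus_5
channel                                  
partner       104    171              109
phone          55    183               60
retail         74     86               79
web            67    136               72
take 2 rows with smallest units:
         discount  units  discount_plus_5
channel                                  
retail         74     86               79
web            67    136               72
Then the sum of column 'discount_plus_5': 151

151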